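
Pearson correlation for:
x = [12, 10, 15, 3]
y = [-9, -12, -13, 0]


n=4, Σx=40, Σy=-34, Σxy=-423, Σx²=478, Σy²=394
r = (4×(-423) - 40×(-34))/√((4×478 - 40²)(4×394 - (-34)²))
= -332/√(312×420) = -332/√131040 ≈ -332/361.9945 ≈ -0.9171

r ≈ -0.9171


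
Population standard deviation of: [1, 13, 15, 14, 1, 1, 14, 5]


Mean = 64/8 = 8
  (1-8)²=49
  (13-8)²=25
  (15-8)²=49
  (14-8)²=36
  (1-8)²=49
  (1-8)²=49
  (14-8)²=36
  (5-8)²=9
Σ(x-μ)² = 302
σ² = 302/8 = 151/4

σ = √(151/4) ≈ 6.1441


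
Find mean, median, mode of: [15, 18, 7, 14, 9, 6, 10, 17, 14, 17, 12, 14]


Sorted: [6, 7, 9, 10, 12, 14, 14, 14, 15, 17, 17, 18]
Mean = 153/12 = 51/4
Median = 14
Freq: {15: 1, 18: 1, 7: 1, 14: 3, 9: 1, 6: 1, 10: 1, 17: 2, 12: 1}
Mode: [14]

Mean=51/4, Median=14, Mode=14


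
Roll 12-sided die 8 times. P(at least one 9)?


P(no 9)^8 = (11/12)^8 = 214358881/429981696
P(≥1) = 1 - 214358881/429981696 = 215622815/429981696

P = 215622815/429981696 ≈ 50.15%


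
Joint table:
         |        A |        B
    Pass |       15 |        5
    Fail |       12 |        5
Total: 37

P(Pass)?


P(Pass) = (15+5)/37 = 20/37

P(Pass) = 20/37 ≈ 54.05%


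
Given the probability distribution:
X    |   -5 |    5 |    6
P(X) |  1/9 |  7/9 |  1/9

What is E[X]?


E[X] = Σ x·P(X=x)
= (-5)×(1/9) + (5)×(7/9) + (6)×(1/9)
= 4

E[X] = 4


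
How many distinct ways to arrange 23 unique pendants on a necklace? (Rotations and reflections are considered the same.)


Free circular arrangements: rotations and reflections both identified.
(n-1)!/2 = 22!/2 = 1124000727777607680000/2 = 562000363888803840000

562000363888803840000


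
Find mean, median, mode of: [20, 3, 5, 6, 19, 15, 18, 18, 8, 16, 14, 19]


Sorted: [3, 5, 6, 8, 14, 15, 16, 18, 18, 19, 19, 20]
Mean = 161/12
Median = 31/2
Freq: {20: 1, 3: 1, 5: 1, 6: 1, 19: 2, 15: 1, 18: 2, 8: 1, 16: 1, 14: 1}
Mode: [18, 19]

Mean=161/12, Median=31/2, Mode=[18, 19]


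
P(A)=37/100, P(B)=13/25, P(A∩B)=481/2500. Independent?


P(A)×P(B) = 481/2500
P(A∩B) = 481/2500
Equal ✓ → Independent

Yes, independent


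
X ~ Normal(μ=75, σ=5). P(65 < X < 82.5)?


z₁=(65-75)/5=-2.0, z₂=(82.5-75)/5=1.5
P = Φ(1.5) - Φ(-2.0) = 0.933193 - 0.022750 = 0.910443 ≈ 0.9104

P(65 < X < 82.5) ≈ 0.9104


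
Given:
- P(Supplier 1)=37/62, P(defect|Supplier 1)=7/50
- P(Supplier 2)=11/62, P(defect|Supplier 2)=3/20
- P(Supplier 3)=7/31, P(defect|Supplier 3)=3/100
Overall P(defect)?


P(B) = Σ P(B|Aᵢ)×P(Aᵢ)
  7/50×37/62 = 259/3100
  3/20×11/62 = 33/1240
  3/100×7/31 = 21/3100
Sum = 29/248

P(defect) = 29/248 ≈ 11.69%


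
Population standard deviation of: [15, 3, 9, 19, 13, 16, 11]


Mean = 86/7
  (15-86/7)²=361/49
  (3-86/7)²=4225/49
  (9-86/7)²=529/49
  (19-86/7)²=2209/49
  (13-86/7)²=25/49
  (16-86/7)²=676/49
  (11-86/7)²=81/49
Σ(x-μ)² = 1158/7
σ² = (1158/7)/7 = 1158/49

σ = √(1158/49) ≈ 4.8613


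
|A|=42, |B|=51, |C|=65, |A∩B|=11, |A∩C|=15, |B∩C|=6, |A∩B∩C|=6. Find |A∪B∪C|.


|A∪B∪C| = 42+51+65-11-15-6+6 = 132

|A∪B∪C| = 132


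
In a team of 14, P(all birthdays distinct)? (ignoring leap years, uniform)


P(all different) = Π(365-i)/365 for i=0..13
= (365/365)×(364/365)×...×(352/365)
= 0.776897

P ≈ 0.7769 ≈ 77.69%


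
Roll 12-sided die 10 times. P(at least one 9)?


P(no 9)^10 = (11/12)^10 = 25937424601/61917364224
P(≥1) = 1 - 25937424601/61917364224 = 35979939623/61917364224

P = 35979939623/61917364224 ≈ 58.11%


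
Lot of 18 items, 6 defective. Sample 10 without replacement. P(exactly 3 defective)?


Hypergeometric: C(6,3)×C(12,7)/C(18,10)
= 20×792/43758 = 80/221

P(X=3) = 80/221 ≈ 36.20%


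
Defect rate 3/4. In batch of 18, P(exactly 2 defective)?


Binomial: P(X=2) = C(18,2)×p^2×(1-p)^16
= 153 × 9/16 × 1/4294967296 = 1377/68719476736

P(X=2) = 1377/68719476736 ≈ 0.00%


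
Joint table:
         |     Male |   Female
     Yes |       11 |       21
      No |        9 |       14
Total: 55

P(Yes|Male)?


P(Yes|Male) = 11/(11+9) = 11/20

P = 11/20 ≈ 55.00%


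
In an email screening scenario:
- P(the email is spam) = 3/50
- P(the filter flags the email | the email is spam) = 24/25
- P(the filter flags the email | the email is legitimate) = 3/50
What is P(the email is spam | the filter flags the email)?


Using Bayes' theorem:
P(A|B) = P(B|A)·P(A) / P(B)

P(the filter flags the email) = 24/25 × 3/50 + 3/50 × 47/50
= 36/625 + 141/2500 = 57/500

P(the email is spam|the filter flags the email) = (36/625) / (57/500) = 48/95

P(the email is spam|the filter flags the email) = 48/95 ≈ 50.53%


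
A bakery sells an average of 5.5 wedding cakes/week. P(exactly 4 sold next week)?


Poisson(λ=5.5): P(X=4) = e^(-λ)×λ^k/k!
= e^(-5.5) × 5.5^4 / 4!
≈ 0.004086771438 × 915.0625 / 24 ≈ 0.155819

P(X=4) ≈ 0.155819 ≈ 15.58%


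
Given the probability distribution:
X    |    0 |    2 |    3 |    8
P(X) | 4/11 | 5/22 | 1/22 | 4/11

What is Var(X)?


E[X] = 7/2
E[X²] = 541/22
Var(X) = E[X²] - (E[X])² = 541/22 - 49/4 = 543/44

Var(X) = 543/44 ≈ 12.3409


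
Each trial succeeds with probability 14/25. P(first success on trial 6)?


Geometric: P(X=6) = (1-p)^(k-1)×p = (11/25)^5×14/25 = 2254714/244140625

P(X=6) = 2254714/244140625 ≈ 0.92%


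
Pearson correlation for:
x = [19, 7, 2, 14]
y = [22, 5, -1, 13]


n=4, Σx=42, Σy=39, Σxy=633, Σx²=610, Σy²=679
r = (4×633 - 42×39)/√((4×610 - 42²)(4×679 - 39²))
= 894/√(676×1195) = 894/√807820 ≈ 894/898.7881 ≈ 0.9947

r ≈ 0.9947


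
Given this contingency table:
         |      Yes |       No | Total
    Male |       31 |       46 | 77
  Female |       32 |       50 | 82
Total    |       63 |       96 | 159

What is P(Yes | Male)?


P(Yes | Male) = 31/(31+46) = 31/77

P(Yes|Male) = 31/77 ≈ 40.26%


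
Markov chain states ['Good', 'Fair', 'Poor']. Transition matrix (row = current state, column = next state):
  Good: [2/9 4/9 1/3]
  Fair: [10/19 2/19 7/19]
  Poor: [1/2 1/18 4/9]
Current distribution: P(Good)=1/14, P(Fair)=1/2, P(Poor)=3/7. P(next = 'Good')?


P(next=Good) = Σᵢ P(now=i)×P(i→Good)
= 1/14×2/9 + 1/2×10/19 + 3/7×1/2
= 1/63 + 5/19 + 3/14 = 1181/2394

P = 1181/2394 ≈ 0.4933


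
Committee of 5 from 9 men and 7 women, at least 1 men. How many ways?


Count by #men:
  1M,4W: C(9,1)×C(7,4)=315
  2M,3W: C(9,2)×C(7,3)=1260
  3M,2W: C(9,3)×C(7,2)=1764
  4M,1W: C(9,4)×C(7,1)=882
  5M,0W: C(9,5)×C(7,0)=126
Total = 4347

4347


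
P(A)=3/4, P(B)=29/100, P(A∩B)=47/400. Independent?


P(A)×P(B) = 87/400
P(A∩B) = 47/400
Not equal → NOT independent

No, not independent


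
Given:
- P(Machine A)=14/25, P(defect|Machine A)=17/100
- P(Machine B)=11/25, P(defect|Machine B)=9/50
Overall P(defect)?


P(B) = Σ P(B|Aᵢ)×P(Aᵢ)
  17/100×14/25 = 119/1250
  9/50×11/25 = 99/1250
Sum = 109/625

P(defect) = 109/625 ≈ 17.44%


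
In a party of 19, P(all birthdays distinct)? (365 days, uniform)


P(all different) = Π(365-i)/365 for i=0..18
= (365/365)×(364/365)×...×(347/365)
= 0.620881

P ≈ 0.6209 ≈ 62.09%


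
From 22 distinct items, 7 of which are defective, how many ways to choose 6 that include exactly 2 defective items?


Choose 2 of the 7 defective items and 4 of the other 15 items:
C(7,2)×C(15,4) = 21×1365 = 28665

28665


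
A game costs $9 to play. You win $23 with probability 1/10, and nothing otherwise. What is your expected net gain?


E[gain] = (23-9)×1/10 + (-9)×9/10
= 7/5 - 81/10 = -67/10

Expected net gain = $-67/10 ≈ $-6.70


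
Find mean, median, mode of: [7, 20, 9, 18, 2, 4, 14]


Sorted: [2, 4, 7, 9, 14, 18, 20]
Mean = 74/7
Median = 9
Freq: {7: 1, 20: 1, 9: 1, 18: 1, 2: 1, 4: 1, 14: 1}
Mode: No mode

Mean=74/7, Median=9, Mode=No mode


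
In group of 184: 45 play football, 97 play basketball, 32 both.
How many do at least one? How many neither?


|A∪B| = 45+97-32 = 110
Neither = 184-110 = 74

At least one: 110; Neither: 74


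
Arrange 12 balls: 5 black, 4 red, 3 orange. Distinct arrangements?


12!/(5!×4!×3!) = 27720

27720


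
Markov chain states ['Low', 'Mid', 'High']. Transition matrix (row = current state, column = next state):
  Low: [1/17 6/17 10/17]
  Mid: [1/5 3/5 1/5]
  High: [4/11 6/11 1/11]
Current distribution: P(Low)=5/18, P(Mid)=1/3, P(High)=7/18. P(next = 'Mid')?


P(next=Mid) = Σᵢ P(now=i)×P(i→Mid)
= 5/18×6/17 + 1/3×3/5 + 7/18×6/11
= 5/51 + 1/5 + 7/33 = 477/935

P = 477/935 ≈ 0.5102


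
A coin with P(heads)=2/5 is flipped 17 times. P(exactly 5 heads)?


Binomial: P(X=5) = C(17,5)×p^5×(1-p)^12
= 6188 × 32/3125 × 531441/244140625 = 105233821056/762939453125

P(X=5) = 105233821056/762939453125 ≈ 13.79%


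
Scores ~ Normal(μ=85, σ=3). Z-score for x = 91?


z = (x - μ)/σ = (91 - 85)/3 = 2.0

z = 2.0


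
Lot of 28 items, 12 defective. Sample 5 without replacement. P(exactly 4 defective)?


Hypergeometric: C(12,4)×C(16,1)/C(28,5)
= 495×16/98280 = 22/273

P(X=4) = 22/273 ≈ 8.06%


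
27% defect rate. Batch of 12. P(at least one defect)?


P(all good) = (73/100)^12 = 22902048046490258711521/1000000000000000000000000
P(≥1 defect) = 977097951953509741288479/1000000000000000000000000

P = 977097951953509741288479/1000000000000000000000000 ≈ 97.71%


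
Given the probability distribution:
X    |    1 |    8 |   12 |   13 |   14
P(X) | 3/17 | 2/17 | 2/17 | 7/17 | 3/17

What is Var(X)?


E[X] = 176/17
E[X²] = 2190/17
Var(X) = E[X²] - (E[X])² = 2190/17 - 30976/289 = 6254/289

Var(X) = 6254/289 ≈ 21.6401


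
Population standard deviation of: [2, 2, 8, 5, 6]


Mean = 23/5
  (2-23/5)²=169/25
  (2-23/5)²=169/25
  (8-23/5)²=289/25
  (5-23/5)²=4/25
  (6-23/5)²=49/25
Σ(x-μ)² = 136/5
σ² = (136/5)/5 = 136/25

σ = √(136/25) ≈ 2.3324


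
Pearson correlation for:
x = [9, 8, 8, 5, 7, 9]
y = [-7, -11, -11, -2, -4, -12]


n=6, Σx=46, Σy=-47, Σxy=-385, Σx²=364, Σy²=455
r = (6×(-385) - 46×(-47))/√((6×364 - 46²)(6×455 - (-47)²))
= -148/√(68×521) = -148/√35428 ≈ -148/188.2233 ≈ -0.7863

r ≈ -0.7863


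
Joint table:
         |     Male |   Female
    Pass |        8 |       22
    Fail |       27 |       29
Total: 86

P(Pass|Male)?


P(Pass|Male) = 8/(8+27) = 8/35

P = 8/35 ≈ 22.86%


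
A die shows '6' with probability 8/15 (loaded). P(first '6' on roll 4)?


Geometric: P(X=4) = (1-p)^(k-1)×p = (7/15)^3×8/15 = 2744/50625

P(X=4) = 2744/50625 ≈ 5.42%


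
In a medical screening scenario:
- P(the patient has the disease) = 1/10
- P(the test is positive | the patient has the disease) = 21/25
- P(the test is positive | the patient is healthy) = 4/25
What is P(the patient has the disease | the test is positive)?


Using Bayes' theorem:
P(A|B) = P(B|A)·P(A) / P(B)

P(the test is positive) = 21/25 × 1/10 + 4/25 × 9/10
= 21/250 + 18/125 = 57/250

P(the patient has the disease|the test is positive) = (21/250) / (57/250) = 7/19

P(the patient has the disease|the test is positive) = 7/19 ≈ 36.84%


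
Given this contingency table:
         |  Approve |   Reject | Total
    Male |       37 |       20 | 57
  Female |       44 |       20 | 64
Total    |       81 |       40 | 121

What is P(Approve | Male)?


P(Approve | Male) = 37/(37+20) = 37/57

P(Approve|Male) = 37/57 ≈ 64.91%


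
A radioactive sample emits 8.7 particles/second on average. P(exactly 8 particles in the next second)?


Poisson(λ=8.7): P(X=8) = e^(-λ)×λ^k/k!
= e^(-8.7) × 8.7^8 / 8!
≈ 0.000166585811 × 32821167.1544 / 40320 ≈ 0.135604

P(X=8) ≈ 0.135604 ≈ 13.56%


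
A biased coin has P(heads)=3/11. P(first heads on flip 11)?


Geometric: P(X=11) = (1-p)^(k-1)×p = (8/11)^10×3/11 = 3221225472/285311670611

P(X=11) = 3221225472/285311670611 ≈ 1.13%


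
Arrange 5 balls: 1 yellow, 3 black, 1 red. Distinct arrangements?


5!/(1!×3!×1!) = 20

20


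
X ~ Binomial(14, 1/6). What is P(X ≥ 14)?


P(X ≥ 14) = Σ P(X=i) for i=14..14
P(X=14) = 1/78364164096
Sum = 1/78364164096

P(X ≥ 14) = 1/78364164096 ≈ 0.00%


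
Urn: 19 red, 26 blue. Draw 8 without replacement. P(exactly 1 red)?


Hypergeometric: C(19,1)×C(26,7)/C(45,8)
= 19×657800/215553195 = 920/15867

P(X=1) = 920/15867 ≈ 5.80%


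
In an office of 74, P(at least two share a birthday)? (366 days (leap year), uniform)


P(all different) = Π(366-i)/366 for i=0..73
= 0.000360
P(match) = 1 - 0.000360 = 0.999640

P ≈ 0.9996 ≈ 99.96%


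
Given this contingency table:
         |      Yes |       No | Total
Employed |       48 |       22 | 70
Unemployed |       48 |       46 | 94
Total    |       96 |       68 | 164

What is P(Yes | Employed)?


P(Yes | Employed) = 48/(48+22) = 48/70 = 24/35

P(Yes|Employed) = 24/35 ≈ 68.57%


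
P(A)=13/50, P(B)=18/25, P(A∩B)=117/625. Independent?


P(A)×P(B) = 117/625
P(A∩B) = 117/625
Equal ✓ → Independent

Yes, independent


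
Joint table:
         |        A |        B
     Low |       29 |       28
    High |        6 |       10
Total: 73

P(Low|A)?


P(Low|A) = 29/(29+6) = 29/35

P = 29/35 ≈ 82.86%


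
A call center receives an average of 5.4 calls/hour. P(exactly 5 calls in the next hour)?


Poisson(λ=5.4): P(X=5) = e^(-λ)×λ^k/k!
= e^(-5.4) × 5.4^5 / 5!
≈ 0.004516580943 × 4591.65024 / 120 ≈ 0.172821

P(X=5) ≈ 0.172821 ≈ 17.28%


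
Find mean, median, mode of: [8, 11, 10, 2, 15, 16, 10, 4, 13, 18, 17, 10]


Sorted: [2, 4, 8, 10, 10, 10, 11, 13, 15, 16, 17, 18]
Mean = 134/12 = 67/6
Median = 21/2
Freq: {8: 1, 11: 1, 10: 3, 2: 1, 15: 1, 16: 1, 4: 1, 13: 1, 18: 1, 17: 1}
Mode: [10]

Mean=67/6, Median=21/2, Mode=10


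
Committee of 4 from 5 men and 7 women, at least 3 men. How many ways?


Count by #men:
  3M,1W: C(5,3)×C(7,1)=70
  4M,0W: C(5,4)×C(7,0)=5
Total = 75

75


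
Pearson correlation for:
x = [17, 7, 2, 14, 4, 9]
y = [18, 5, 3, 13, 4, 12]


n=6, Σx=53, Σy=55, Σxy=653, Σx²=635, Σy²=687
r = (6×653 - 53×55)/√((6×635 - 53²)(6×687 - 55²))
= 1003/√(1001×1097) = 1003/√1098097 ≈ 1003/1047.9012 ≈ 0.9572

r ≈ 0.9572


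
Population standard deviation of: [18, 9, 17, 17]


Mean = 61/4
  (18-61/4)²=121/16
  (9-61/4)²=625/16
  (17-61/4)²=49/16
  (17-61/4)²=49/16
Σ(x-μ)² = 211/4
σ² = (211/4)/4 = 211/16

σ = √(211/16) ≈ 3.6315


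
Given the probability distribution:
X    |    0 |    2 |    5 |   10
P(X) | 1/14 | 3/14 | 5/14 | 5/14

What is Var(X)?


E[X] = 81/14
E[X²] = 91/2
Var(X) = E[X²] - (E[X])² = 91/2 - 6561/196 = 2357/196

Var(X) = 2357/196 ≈ 12.0255


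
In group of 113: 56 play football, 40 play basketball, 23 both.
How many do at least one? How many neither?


|A∪B| = 56+40-23 = 73
Neither = 113-73 = 40

At least one: 73; Neither: 40


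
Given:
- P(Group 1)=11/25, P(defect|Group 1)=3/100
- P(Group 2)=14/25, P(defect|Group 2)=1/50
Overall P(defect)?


P(B) = Σ P(B|Aᵢ)×P(Aᵢ)
  3/100×11/25 = 33/2500
  1/50×14/25 = 7/625
Sum = 61/2500

P(defect) = 61/2500 ≈ 2.44%


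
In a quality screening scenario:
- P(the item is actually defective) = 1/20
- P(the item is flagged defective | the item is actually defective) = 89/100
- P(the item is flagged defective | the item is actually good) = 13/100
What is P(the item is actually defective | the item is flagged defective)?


Using Bayes' theorem:
P(A|B) = P(B|A)·P(A) / P(B)

P(the item is flagged defective) = 89/100 × 1/20 + 13/100 × 19/20
= 89/2000 + 247/2000 = 21/125

P(the item is actually defective|the item is flagged defective) = (89/2000) / (21/125) = 89/336

P(the item is actually defective|the item is flagged defective) = 89/336 ≈ 26.49%


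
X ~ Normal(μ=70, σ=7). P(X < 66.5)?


z = (66.5-70)/7 = -0.5
P(Z < -0.5) = 0.3085

P(X < 66.5) ≈ 0.3085


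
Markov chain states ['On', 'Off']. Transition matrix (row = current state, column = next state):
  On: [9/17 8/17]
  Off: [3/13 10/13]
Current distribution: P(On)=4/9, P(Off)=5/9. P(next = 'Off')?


P(next=Off) = Σᵢ P(now=i)×P(i→Off)
= 4/9×8/17 + 5/9×10/13
= 32/153 + 50/117 = 422/663

P = 422/663 ≈ 0.6365


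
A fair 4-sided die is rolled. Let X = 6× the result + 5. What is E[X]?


E[die] = (1+4)/2 = 5/2
E[X] = 6×5/2 + 5 = 20

E[X] = 20


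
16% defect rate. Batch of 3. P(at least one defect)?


P(all good) = (21/25)^3 = 9261/15625
P(≥1 defect) = 6364/15625

P = 6364/15625 ≈ 40.73%


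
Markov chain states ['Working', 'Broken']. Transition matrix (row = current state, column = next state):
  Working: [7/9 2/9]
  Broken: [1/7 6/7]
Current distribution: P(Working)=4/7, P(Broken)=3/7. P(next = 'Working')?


P(next=Working) = Σᵢ P(now=i)×P(i→Working)
= 4/7×7/9 + 3/7×1/7
= 4/9 + 3/49 = 223/441

P = 223/441 ≈ 0.5057


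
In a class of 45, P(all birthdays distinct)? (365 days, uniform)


P(all different) = Π(365-i)/365 for i=0..44
= (365/365)×(364/365)×...×(321/365)
= 0.059024

P ≈ 0.0590 ≈ 5.90%


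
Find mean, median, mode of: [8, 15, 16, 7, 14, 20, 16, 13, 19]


Sorted: [7, 8, 13, 14, 15, 16, 16, 19, 20]
Mean = 128/9
Median = 15
Freq: {8: 1, 15: 1, 16: 2, 7: 1, 14: 1, 20: 1, 13: 1, 19: 1}
Mode: [16]

Mean=128/9, Median=15, Mode=16


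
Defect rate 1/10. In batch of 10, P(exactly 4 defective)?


Binomial: P(X=4) = C(10,4)×p^4×(1-p)^6
= 210 × 1/10000 × 531441/1000000 = 11160261/1000000000

P(X=4) = 11160261/1000000000 ≈ 1.12%


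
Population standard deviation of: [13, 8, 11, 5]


Mean = 37/4
  (13-37/4)²=225/16
  (8-37/4)²=25/16
  (11-37/4)²=49/16
  (5-37/4)²=289/16
Σ(x-μ)² = 147/4
σ² = (147/4)/4 = 147/16

σ = √(147/16) ≈ 3.0311


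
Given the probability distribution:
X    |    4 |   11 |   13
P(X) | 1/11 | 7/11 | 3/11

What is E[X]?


E[X] = Σ x·P(X=x)
= (4)×(1/11) + (11)×(7/11) + (13)×(3/11)
= 120/11

E[X] = 120/11


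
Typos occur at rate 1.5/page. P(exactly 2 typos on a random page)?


Poisson(λ=1.5): P(X=2) = e^(-λ)×λ^k/k!
= e^(-1.5) × 1.5^2 / 2!
≈ 0.2231301601 × 2.25 / 2 ≈ 0.251021

P(X=2) ≈ 0.251021 ≈ 25.10%


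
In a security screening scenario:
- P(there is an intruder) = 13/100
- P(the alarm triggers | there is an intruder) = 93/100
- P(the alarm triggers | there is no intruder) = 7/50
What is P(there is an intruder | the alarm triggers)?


Using Bayes' theorem:
P(A|B) = P(B|A)·P(A) / P(B)

P(the alarm triggers) = 93/100 × 13/100 + 7/50 × 87/100
= 1209/10000 + 609/5000 = 2427/10000

P(there is an intruder|the alarm triggers) = (1209/10000) / (2427/10000) = 403/809

P(there is an intruder|the alarm triggers) = 403/809 ≈ 49.81%


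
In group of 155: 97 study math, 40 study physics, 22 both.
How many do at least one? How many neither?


|A∪B| = 97+40-22 = 115
Neither = 155-115 = 40

At least one: 115; Neither: 40


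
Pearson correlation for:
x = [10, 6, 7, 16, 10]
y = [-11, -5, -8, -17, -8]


n=5, Σx=49, Σy=-49, Σxy=-548, Σx²=541, Σy²=563
r = (5×(-548) - 49×(-49))/√((5×541 - 49²)(5×563 - (-49)²))
= -339/√(304×414) = -339/√125856 ≈ -339/354.7619 ≈ -0.9556

r ≈ -0.9556


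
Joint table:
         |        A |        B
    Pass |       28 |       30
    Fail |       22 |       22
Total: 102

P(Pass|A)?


P(Pass|A) = 28/(28+22) = 28/50 = 14/25

P = 14/25 ≈ 56.00%


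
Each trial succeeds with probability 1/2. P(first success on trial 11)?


Geometric: P(X=11) = (1-p)^(k-1)×p = (1/2)^10×1/2 = 1/2048

P(X=11) = 1/2048 ≈ 0.05%


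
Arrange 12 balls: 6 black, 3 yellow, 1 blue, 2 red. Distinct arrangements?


12!/(6!×3!×1!×2!) = 55440

55440


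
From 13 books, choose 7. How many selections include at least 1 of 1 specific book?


Complement: C(13,7) - C(12,7) = 1716 - 792 = 924

924


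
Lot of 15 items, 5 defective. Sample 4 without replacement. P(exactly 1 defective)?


Hypergeometric: C(5,1)×C(10,3)/C(15,4)
= 5×120/1365 = 40/91

P(X=1) = 40/91 ≈ 43.96%


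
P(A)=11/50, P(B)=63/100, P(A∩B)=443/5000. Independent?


P(A)×P(B) = 693/5000
P(A∩B) = 443/5000
Not equal → NOT independent

No, not independent


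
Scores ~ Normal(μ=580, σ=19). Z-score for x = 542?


z = (x - μ)/σ = (542 - 580)/19 = -2.0

z = -2.0


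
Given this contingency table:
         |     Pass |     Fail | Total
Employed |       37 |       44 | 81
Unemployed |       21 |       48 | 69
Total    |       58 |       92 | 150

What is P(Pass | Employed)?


P(Pass | Employed) = 37/(37+44) = 37/81

P(Pass|Employed) = 37/81 ≈ 45.68%


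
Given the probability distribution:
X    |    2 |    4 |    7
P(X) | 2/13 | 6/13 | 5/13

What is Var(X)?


E[X] = 63/13
E[X²] = 349/13
Var(X) = E[X²] - (E[X])² = 349/13 - 3969/169 = 568/169

Var(X) = 568/169 ≈ 3.3609


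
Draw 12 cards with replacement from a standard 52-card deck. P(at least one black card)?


P(not a black card) = 26/52 = 1/2
P(none in 12 draws) = (1/2)^12 = 1/4096
P(≥1 black card) = 1 - 1/4096 = 4095/4096

P = 4095/4096 ≈ 99.98%


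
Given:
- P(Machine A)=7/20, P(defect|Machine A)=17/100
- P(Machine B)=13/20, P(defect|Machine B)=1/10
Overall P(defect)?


P(B) = Σ P(B|Aᵢ)×P(Aᵢ)
  17/100×7/20 = 119/2000
  1/10×13/20 = 13/200
Sum = 249/2000

P(defect) = 249/2000 ≈ 12.45%


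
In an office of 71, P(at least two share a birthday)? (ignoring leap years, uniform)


P(all different) = Π(365-i)/365 for i=0..70
= 0.000679
P(match) = 1 - 0.000679 = 0.999321

P ≈ 0.9993 ≈ 99.93%


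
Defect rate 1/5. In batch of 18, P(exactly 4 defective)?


Binomial: P(X=4) = C(18,4)×p^4×(1-p)^14
= 3060 × 1/625 × 268435456/6103515625 = 164282499072/762939453125

P(X=4) = 164282499072/762939453125 ≈ 21.53%


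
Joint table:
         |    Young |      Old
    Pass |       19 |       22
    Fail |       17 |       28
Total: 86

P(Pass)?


P(Pass) = (19+22)/86 = 41/86

P(Pass) = 41/86 ≈ 47.67%


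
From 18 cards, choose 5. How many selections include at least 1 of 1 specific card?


Complement: C(18,5) - C(17,5) = 8568 - 6188 = 2380

2380


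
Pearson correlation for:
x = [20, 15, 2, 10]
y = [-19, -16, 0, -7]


n=4, Σx=47, Σy=-42, Σxy=-690, Σx²=729, Σy²=666
r = (4×(-690) - 47×(-42))/√((4×729 - 47²)(4×666 - (-42)²))
= -786/√(707×900) = -786/√636300 ≈ -786/797.6841 ≈ -0.9854

r ≈ -0.9854


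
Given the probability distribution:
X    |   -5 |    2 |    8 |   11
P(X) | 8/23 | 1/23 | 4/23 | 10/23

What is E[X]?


E[X] = Σ x·P(X=x)
= (-5)×(8/23) + (2)×(1/23) + (8)×(4/23) + (11)×(10/23)
= 104/23

E[X] = 104/23


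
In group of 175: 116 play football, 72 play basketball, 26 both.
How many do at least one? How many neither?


|A∪B| = 116+72-26 = 162
Neither = 175-162 = 13

At least one: 162; Neither: 13


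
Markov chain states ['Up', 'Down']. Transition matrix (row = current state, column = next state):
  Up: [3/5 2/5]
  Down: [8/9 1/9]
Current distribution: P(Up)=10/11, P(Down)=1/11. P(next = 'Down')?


P(next=Down) = Σᵢ P(now=i)×P(i→Down)
= 10/11×2/5 + 1/11×1/9
= 4/11 + 1/99 = 37/99

P = 37/99 ≈ 0.3737


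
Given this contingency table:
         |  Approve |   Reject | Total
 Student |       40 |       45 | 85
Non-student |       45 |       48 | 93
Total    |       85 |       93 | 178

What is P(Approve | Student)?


P(Approve | Student) = 40/(40+45) = 40/85 = 8/17

P(Approve|Student) = 8/17 ≈ 47.06%


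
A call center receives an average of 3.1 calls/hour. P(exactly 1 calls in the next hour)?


Poisson(λ=3.1): P(X=1) = e^(-λ)×λ^k/k!
= e^(-3.1) × 3.1^1 / 1!
≈ 0.04504920239 × 3.1 / 1 ≈ 0.139653

P(X=1) ≈ 0.139653 ≈ 13.97%


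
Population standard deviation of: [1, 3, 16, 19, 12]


Mean = 51/5
  (1-51/5)²=2116/25
  (3-51/5)²=1296/25
  (16-51/5)²=841/25
  (19-51/5)²=1936/25
  (12-51/5)²=81/25
Σ(x-μ)² = 1254/5
σ² = (1254/5)/5 = 1254/25

σ = √(1254/25) ≈ 7.0824


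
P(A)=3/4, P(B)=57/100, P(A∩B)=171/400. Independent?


P(A)×P(B) = 171/400
P(A∩B) = 171/400
Equal ✓ → Independent

Yes, independent


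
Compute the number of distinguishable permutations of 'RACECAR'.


Letters: 7, freq: {'R': 2, 'A': 2, 'C': 2, 'E': 1}
7!/(2!×2!×2!×1!) = 5040/8 = 630

630


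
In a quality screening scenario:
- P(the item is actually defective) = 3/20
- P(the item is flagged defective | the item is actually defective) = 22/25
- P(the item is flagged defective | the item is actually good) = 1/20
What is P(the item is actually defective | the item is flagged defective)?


Using Bayes' theorem:
P(A|B) = P(B|A)·P(A) / P(B)

P(the item is flagged defective) = 22/25 × 3/20 + 1/20 × 17/20
= 33/250 + 17/400 = 349/2000

P(the item is actually defective|the item is flagged defective) = (33/250) / (349/2000) = 264/349

P(the item is actually defective|the item is flagged defective) = 264/349 ≈ 75.64%


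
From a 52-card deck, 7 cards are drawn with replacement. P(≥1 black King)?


P(not a black King) = 50/52 = 25/26
P(none in 7 draws) = (25/26)^7 = 6103515625/8031810176
P(≥1 black King) = 1 - 6103515625/8031810176 = 1928294551/8031810176

P = 1928294551/8031810176 ≈ 24.01%


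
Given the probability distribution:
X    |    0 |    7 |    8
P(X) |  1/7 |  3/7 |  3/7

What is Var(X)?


E[X] = 45/7
E[X²] = 339/7
Var(X) = E[X²] - (E[X])² = 339/7 - 2025/49 = 348/49

Var(X) = 348/49 ≈ 7.1020


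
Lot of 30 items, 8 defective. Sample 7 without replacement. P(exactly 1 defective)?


Hypergeometric: C(8,1)×C(22,6)/C(30,7)
= 8×74613/2035800 = 24871/84825

P(X=1) = 24871/84825 ≈ 29.32%


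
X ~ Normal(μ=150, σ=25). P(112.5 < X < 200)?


z₁=(112.5-150)/25=-1.5, z₂=(200-150)/25=2.0
P = Φ(2.0) - Φ(-1.5) = 0.977250 - 0.066807 = 0.910443 ≈ 0.9104

P(112.5 < X < 200) ≈ 0.9104


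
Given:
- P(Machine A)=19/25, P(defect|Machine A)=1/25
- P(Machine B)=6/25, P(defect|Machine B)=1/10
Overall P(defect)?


P(B) = Σ P(B|Aᵢ)×P(Aᵢ)
  1/25×19/25 = 19/625
  1/10×6/25 = 3/125
Sum = 34/625

P(defect) = 34/625 ≈ 5.44%


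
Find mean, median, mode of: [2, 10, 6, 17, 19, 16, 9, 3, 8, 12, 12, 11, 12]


Sorted: [2, 3, 6, 8, 9, 10, 11, 12, 12, 12, 16, 17, 19]
Mean = 137/13
Median = 11
Freq: {2: 1, 10: 1, 6: 1, 17: 1, 19: 1, 16: 1, 9: 1, 3: 1, 8: 1, 12: 3, 11: 1}
Mode: [12]

Mean=137/13, Median=11, Mode=12


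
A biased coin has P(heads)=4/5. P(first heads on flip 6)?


Geometric: P(X=6) = (1-p)^(k-1)×p = (1/5)^5×4/5 = 4/15625

P(X=6) = 4/15625 ≈ 0.03%


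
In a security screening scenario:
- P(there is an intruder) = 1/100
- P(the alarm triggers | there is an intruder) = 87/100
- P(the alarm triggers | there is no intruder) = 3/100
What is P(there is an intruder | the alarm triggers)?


Using Bayes' theorem:
P(A|B) = P(B|A)·P(A) / P(B)

P(the alarm triggers) = 87/100 × 1/100 + 3/100 × 99/100
= 87/10000 + 297/10000 = 24/625

P(there is an intruder|the alarm triggers) = (87/10000) / (24/625) = 29/128

P(there is an intruder|the alarm triggers) = 29/128 ≈ 22.66%


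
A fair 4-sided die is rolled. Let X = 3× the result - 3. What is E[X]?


E[die] = (1+4)/2 = 5/2
E[X] = 3×5/2 - 3 = 9/2

E[X] = 9/2


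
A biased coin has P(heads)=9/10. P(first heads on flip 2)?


Geometric: P(X=2) = (1-p)^(k-1)×p = (1/10)^1×9/10 = 9/100

P(X=2) = 9/100 ≈ 9.00%


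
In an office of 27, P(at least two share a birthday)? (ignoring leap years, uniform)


P(all different) = Π(365-i)/365 for i=0..26
= 0.373141
P(match) = 1 - 0.373141 = 0.626859

P ≈ 0.6269 ≈ 62.69%


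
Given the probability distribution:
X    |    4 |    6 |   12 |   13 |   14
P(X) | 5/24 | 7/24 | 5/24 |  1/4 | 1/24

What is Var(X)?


E[X] = 107/12
E[X²] = 377/4
Var(X) = E[X²] - (E[X])² = 377/4 - 11449/144 = 2123/144

Var(X) = 2123/144 ≈ 14.7431


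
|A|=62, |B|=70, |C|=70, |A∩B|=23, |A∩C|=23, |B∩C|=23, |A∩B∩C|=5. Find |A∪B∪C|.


|A∪B∪C| = 62+70+70-23-23-23+5 = 138

|A∪B∪C| = 138


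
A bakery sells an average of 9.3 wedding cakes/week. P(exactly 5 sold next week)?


Poisson(λ=9.3): P(X=5) = e^(-λ)×λ^k/k!
= e^(-9.3) × 9.3^5 / 5!
≈ 9.142423148e-05 × 69568.83693 / 120 ≈ 0.053002

P(X=5) ≈ 0.053002 ≈ 5.30%


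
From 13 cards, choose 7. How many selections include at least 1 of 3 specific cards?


Complement: C(13,7) - C(10,7) = 1716 - 120 = 1596

1596


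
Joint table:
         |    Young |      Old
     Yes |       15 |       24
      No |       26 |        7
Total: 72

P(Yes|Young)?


P(Yes|Young) = 15/(15+26) = 15/41

P = 15/41 ≈ 36.59%


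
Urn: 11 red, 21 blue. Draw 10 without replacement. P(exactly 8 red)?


Hypergeometric: C(11,8)×C(21,2)/C(32,10)
= 165×210/64512240 = 1155/2150408

P(X=8) = 1155/2150408 ≈ 0.05%


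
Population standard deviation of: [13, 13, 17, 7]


Mean = 50/4 = 25/2
  (13-25/2)²=1/4
  (13-25/2)²=1/4
  (17-25/2)²=81/4
  (7-25/2)²=121/4
Σ(x-μ)² = 51
σ² = 51/4

σ = √(51/4) ≈ 3.5707


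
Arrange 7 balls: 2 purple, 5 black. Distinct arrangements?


7!/(2!×5!) = 21

21


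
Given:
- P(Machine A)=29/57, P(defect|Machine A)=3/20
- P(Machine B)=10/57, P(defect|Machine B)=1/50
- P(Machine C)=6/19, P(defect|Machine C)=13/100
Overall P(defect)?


P(B) = Σ P(B|Aᵢ)×P(Aᵢ)
  3/20×29/57 = 29/380
  1/50×10/57 = 1/285
  13/100×6/19 = 39/950
Sum = 689/5700

P(defect) = 689/5700 ≈ 12.09%


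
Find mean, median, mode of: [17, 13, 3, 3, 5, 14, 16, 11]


Sorted: [3, 3, 5, 11, 13, 14, 16, 17]
Mean = 82/8 = 41/4
Median = 12
Freq: {17: 1, 13: 1, 3: 2, 5: 1, 14: 1, 16: 1, 11: 1}
Mode: [3]

Mean=41/4, Median=12, Mode=3


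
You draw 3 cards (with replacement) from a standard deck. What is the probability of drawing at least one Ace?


P(not a Ace) = 48/52 = 12/13
P(none in 3 draws) = (12/13)^3 = 1728/2197
P(≥1 Ace) = 1 - 1728/2197 = 469/2197

P = 469/2197 ≈ 21.35%


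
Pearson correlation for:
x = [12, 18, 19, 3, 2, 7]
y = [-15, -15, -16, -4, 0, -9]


n=6, Σx=61, Σy=-59, Σxy=-829, Σx²=891, Σy²=803
r = (6×(-829) - 61×(-59))/√((6×891 - 61²)(6×803 - (-59)²))
= -1375/√(1625×1337) = -1375/√2172625 ≈ -1375/1473.9827 ≈ -0.9328

r ≈ -0.9328


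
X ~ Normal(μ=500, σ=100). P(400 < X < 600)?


z₁=(400-500)/100=-1.0, z₂=(600-500)/100=1.0
P = Φ(1.0) - Φ(-1.0) = 0.841345 - 0.158655 = 0.682690 ≈ 0.6827

P(400 < X < 600) ≈ 0.6827


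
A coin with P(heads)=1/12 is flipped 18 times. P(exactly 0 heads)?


Binomial: P(X=0) = C(18,0)×p^0×(1-p)^18
= 1 × 1 × 5559917313492231481/26623333280885243904 = 5559917313492231481/26623333280885243904

P(X=0) = 5559917313492231481/26623333280885243904 ≈ 20.88%


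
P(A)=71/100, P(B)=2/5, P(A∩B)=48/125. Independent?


P(A)×P(B) = 71/250
P(A∩B) = 48/125
Not equal → NOT independent

No, not independent


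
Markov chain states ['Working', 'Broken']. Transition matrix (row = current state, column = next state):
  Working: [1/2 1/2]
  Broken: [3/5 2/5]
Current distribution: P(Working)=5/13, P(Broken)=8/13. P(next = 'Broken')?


P(next=Broken) = Σᵢ P(now=i)×P(i→Broken)
= 5/13×1/2 + 8/13×2/5
= 5/26 + 16/65 = 57/130

P = 57/130 ≈ 0.4385


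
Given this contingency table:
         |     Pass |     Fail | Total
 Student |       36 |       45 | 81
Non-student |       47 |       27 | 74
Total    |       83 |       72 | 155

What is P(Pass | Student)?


P(Pass | Student) = 36/(36+45) = 36/81 = 4/9

P(Pass|Student) = 4/9 ≈ 44.44%


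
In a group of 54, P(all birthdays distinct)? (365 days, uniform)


P(all different) = Π(365-i)/365 for i=0..53
= (365/365)×(364/365)×...×(312/365)
= 0.016123

P ≈ 0.0161 ≈ 1.61%


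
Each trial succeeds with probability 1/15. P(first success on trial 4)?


Geometric: P(X=4) = (1-p)^(k-1)×p = (14/15)^3×1/15 = 2744/50625

P(X=4) = 2744/50625 ≈ 5.42%


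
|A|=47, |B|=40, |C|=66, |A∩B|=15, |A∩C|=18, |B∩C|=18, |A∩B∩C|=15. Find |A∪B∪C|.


|A∪B∪C| = 47+40+66-15-18-18+15 = 117

|A∪B∪C| = 117


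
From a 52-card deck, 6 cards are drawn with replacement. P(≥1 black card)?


P(not a black card) = 26/52 = 1/2
P(none in 6 draws) = (1/2)^6 = 1/64
P(≥1 black card) = 1 - 1/64 = 63/64

P = 63/64 ≈ 98.44%


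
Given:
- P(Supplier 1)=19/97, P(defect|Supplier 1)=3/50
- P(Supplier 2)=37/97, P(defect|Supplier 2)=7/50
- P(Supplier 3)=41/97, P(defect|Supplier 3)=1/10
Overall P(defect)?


P(B) = Σ P(B|Aᵢ)×P(Aᵢ)
  3/50×19/97 = 57/4850
  7/50×37/97 = 259/4850
  1/10×41/97 = 41/970
Sum = 521/4850

P(defect) = 521/4850 ≈ 10.74%


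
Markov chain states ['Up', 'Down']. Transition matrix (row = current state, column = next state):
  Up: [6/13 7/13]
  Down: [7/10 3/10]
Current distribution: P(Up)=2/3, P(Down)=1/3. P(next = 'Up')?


P(next=Up) = Σᵢ P(now=i)×P(i→Up)
= 2/3×6/13 + 1/3×7/10
= 4/13 + 7/30 = 211/390

P = 211/390 ≈ 0.5410


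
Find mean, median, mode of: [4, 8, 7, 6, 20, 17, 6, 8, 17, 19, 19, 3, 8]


Sorted: [3, 4, 6, 6, 7, 8, 8, 8, 17, 17, 19, 19, 20]
Mean = 142/13
Median = 8
Freq: {4: 1, 8: 3, 7: 1, 6: 2, 20: 1, 17: 2, 19: 2, 3: 1}
Mode: [8]

Mean=142/13, Median=8, Mode=8


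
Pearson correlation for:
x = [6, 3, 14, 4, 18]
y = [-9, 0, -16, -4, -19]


n=5, Σx=45, Σy=-48, Σxy=-636, Σx²=581, Σy²=714
r = (5×(-636) - 45×(-48))/√((5×581 - 45²)(5×714 - (-48)²))
= -1020/√(880×1266) = -1020/√1114080 ≈ -1020/1055.4999 ≈ -0.9664

r ≈ -0.9664


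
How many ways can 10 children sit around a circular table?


Circular arrangements of 10 distinct objects: fix one position to break rotational symmetry.
(n-1)! = 9! = 362880

362880


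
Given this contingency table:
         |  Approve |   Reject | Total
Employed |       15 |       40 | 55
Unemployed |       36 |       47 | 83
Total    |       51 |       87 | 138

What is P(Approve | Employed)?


P(Approve | Employed) = 15/(15+40) = 15/55 = 3/11

P(Approve|Employed) = 3/11 ≈ 27.27%


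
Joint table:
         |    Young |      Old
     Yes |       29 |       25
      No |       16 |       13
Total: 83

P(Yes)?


P(Yes) = (29+25)/83 = 54/83

P(Yes) = 54/83 ≈ 65.06%


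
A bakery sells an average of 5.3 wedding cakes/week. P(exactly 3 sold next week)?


Poisson(λ=5.3): P(X=3) = e^(-λ)×λ^k/k!
= e^(-5.3) × 5.3^3 / 3!
≈ 0.004991593907 × 148.877 / 6 ≈ 0.123856

P(X=3) ≈ 0.123856 ≈ 12.39%


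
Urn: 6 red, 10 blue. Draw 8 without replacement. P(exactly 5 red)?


Hypergeometric: C(6,5)×C(10,3)/C(16,8)
= 6×120/12870 = 8/143

P(X=5) = 8/143 ≈ 5.59%


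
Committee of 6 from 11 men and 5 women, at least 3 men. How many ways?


Count by #men:
  3M,3W: C(11,3)×C(5,3)=1650
  4M,2W: C(11,4)×C(5,2)=3300
  5M,1W: C(11,5)×C(5,1)=2310
  6M,0W: C(11,6)×C(5,0)=462
Total = 7722

7722


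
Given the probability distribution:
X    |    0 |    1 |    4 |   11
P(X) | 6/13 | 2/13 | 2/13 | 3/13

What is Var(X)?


E[X] = 43/13
E[X²] = 397/13
Var(X) = E[X²] - (E[X])² = 397/13 - 1849/169 = 3312/169

Var(X) = 3312/169 ≈ 19.5976


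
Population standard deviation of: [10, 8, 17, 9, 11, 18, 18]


Mean = 91/7 = 13
  (10-13)²=9
  (8-13)²=25
  (17-13)²=16
  (9-13)²=16
  (11-13)²=4
  (18-13)²=25
  (18-13)²=25
Σ(x-μ)² = 120
σ² = 120/7

σ = √(120/7) ≈ 4.1404


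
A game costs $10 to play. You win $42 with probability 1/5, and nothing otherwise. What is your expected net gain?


E[gain] = (42-10)×1/5 + (-10)×4/5
= 32/5 - 8 = -8/5

Expected net gain = $-8/5 ≈ $-1.60


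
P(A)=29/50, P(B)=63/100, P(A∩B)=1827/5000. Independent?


P(A)×P(B) = 1827/5000
P(A∩B) = 1827/5000
Equal ✓ → Independent

Yes, independent


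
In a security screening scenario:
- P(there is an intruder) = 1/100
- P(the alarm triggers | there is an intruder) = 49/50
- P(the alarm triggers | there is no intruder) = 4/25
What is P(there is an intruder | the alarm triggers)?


Using Bayes' theorem:
P(A|B) = P(B|A)·P(A) / P(B)

P(the alarm triggers) = 49/50 × 1/100 + 4/25 × 99/100
= 49/5000 + 99/625 = 841/5000

P(there is an intruder|the alarm triggers) = (49/5000) / (841/5000) = 49/841

P(there is an intruder|the alarm triggers) = 49/841 ≈ 5.83%


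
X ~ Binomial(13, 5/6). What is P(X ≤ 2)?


P(X ≤ 2) = Σ P(X=i) for i=0..2
P(X=0) = 1/13060694016
P(X=1) = 65/13060694016
P(X=2) = 325/2176782336
Sum = 7/45349632

P(X ≤ 2) = 7/45349632 ≈ 0.00%


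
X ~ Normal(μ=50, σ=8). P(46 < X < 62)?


z₁=(46-50)/8=-0.5, z₂=(62-50)/8=1.5
P = Φ(1.5) - Φ(-0.5) = 0.933193 - 0.308538 = 0.624655 ≈ 0.6247

P(46 < X < 62) ≈ 0.6247


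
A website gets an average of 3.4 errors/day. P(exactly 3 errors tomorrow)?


Poisson(λ=3.4): P(X=3) = e^(-λ)×λ^k/k!
= e^(-3.4) × 3.4^3 / 3!
≈ 0.03337326996 × 39.304 / 6 ≈ 0.218617

P(X=3) ≈ 0.218617 ≈ 21.86%


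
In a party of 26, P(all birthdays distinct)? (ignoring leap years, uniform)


P(all different) = Π(365-i)/365 for i=0..25
= (365/365)×(364/365)×...×(340/365)
= 0.401759

P ≈ 0.4018 ≈ 40.18%


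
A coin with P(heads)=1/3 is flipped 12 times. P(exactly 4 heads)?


Binomial: P(X=4) = C(12,4)×p^4×(1-p)^8
= 495 × 1/81 × 256/6561 = 14080/59049

P(X=4) = 14080/59049 ≈ 23.84%


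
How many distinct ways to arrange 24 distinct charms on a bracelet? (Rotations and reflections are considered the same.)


Free circular arrangements: rotations and reflections both identified.
(n-1)!/2 = 23!/2 = 25852016738884976640000/2 = 12926008369442488320000

12926008369442488320000


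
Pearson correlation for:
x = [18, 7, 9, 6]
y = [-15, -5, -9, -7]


n=4, Σx=40, Σy=-36, Σxy=-428, Σx²=490, Σy²=380
r = (4×(-428) - 40×(-36))/√((4×490 - 40²)(4×380 - (-36)²))
= -272/√(360×224) = -272/√80640 ≈ -272/283.9718 ≈ -0.9578

r ≈ -0.9578


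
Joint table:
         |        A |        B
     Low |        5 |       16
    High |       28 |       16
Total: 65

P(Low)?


P(Low) = (5+16)/65 = 21/65

P(Low) = 21/65 ≈ 32.31%


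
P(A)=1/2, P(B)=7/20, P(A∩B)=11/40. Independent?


P(A)×P(B) = 7/40
P(A∩B) = 11/40
Not equal → NOT independent

No, not independent


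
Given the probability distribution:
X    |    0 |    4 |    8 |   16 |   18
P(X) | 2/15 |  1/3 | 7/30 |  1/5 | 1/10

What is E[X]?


E[X] = Σ x·P(X=x)
= (0)×(2/15) + (4)×(1/3) + (8)×(7/30) + (16)×(1/5) + (18)×(1/10)
= 41/5

E[X] = 41/5


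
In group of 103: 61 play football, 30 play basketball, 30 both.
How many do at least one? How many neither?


|A∪B| = 61+30-30 = 61
Neither = 103-61 = 42

At least one: 61; Neither: 42


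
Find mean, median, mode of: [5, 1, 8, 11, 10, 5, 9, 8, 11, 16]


Sorted: [1, 5, 5, 8, 8, 9, 10, 11, 11, 16]
Mean = 84/10 = 42/5
Median = 17/2
Freq: {5: 2, 1: 1, 8: 2, 11: 2, 10: 1, 9: 1, 16: 1}
Mode: [5, 8, 11]

Mean=42/5, Median=17/2, Mode=[5, 8, 11]


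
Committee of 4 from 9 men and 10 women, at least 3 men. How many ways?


Count by #men:
  3M,1W: C(9,3)×C(10,1)=840
  4M,0W: C(9,4)×C(10,0)=126
Total = 966

966


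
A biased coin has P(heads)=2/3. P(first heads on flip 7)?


Geometric: P(X=7) = (1-p)^(k-1)×p = (1/3)^6×2/3 = 2/2187

P(X=7) = 2/2187 ≈ 0.09%


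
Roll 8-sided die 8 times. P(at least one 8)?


P(no 8)^8 = (7/8)^8 = 5764801/16777216
P(≥1) = 1 - 5764801/16777216 = 11012415/16777216

P = 11012415/16777216 ≈ 65.64%


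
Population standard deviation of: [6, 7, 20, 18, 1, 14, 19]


Mean = 85/7
  (6-85/7)²=1849/49
  (7-85/7)²=1296/49
  (20-85/7)²=3025/49
  (18-85/7)²=1681/49
  (1-85/7)²=6084/49
  (14-85/7)²=169/49
  (19-85/7)²=2304/49
Σ(x-μ)² = 2344/7
σ² = (2344/7)/7 = 2344/49

σ = √(2344/49) ≈ 6.9164
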